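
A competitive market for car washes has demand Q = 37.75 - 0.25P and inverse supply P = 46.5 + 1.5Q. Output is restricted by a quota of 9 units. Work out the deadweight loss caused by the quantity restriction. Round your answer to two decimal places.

275.00

Rewriting demand in inverse form: P = 151 - 4Q.
Without the quota, 151 - 4Q = 46.5 + 1.5Q gives Q* = 19.
At Q = 9 the demand price is 151 - 4(9) = 115 and the supply price is 46.5 + 1.5(9) = 60.
Deadweight loss is the triangle between the curves from 9 to 19: (1/2)(115 - 60)(19 - 9) = 275.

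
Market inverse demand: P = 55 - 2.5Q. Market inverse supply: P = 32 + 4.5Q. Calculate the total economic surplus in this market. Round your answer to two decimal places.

Equilibrium: 55 - 2.5Q = 32 + 4.5Q, so Q* = 3.2857 and P* = 46.7857.
CS = (1/2)(3.2857)(8.2143) = 13.4949 and PS = (1/2)(3.2857)(14.7857) = 24.2908, so total surplus = 37.7857.

37.79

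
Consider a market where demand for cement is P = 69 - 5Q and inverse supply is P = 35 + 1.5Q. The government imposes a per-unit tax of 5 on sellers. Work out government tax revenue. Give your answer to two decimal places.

Without the tax, 69 - 5Q = 35 + 1.5Q so Q* = 5.2308 and P* = 42.8462.
With the tax, sellers need 5 more per unit: 69 - 5Q = 35 + 1.5Q + 5, so Q_t = 4.4615. Buyers pay P_b = 46.6923; sellers receive P_s = P_b - 5 = 41.6923.
Revenue is the tax times quantity traded: 5 x 4.4615 = 22.3077.

22.31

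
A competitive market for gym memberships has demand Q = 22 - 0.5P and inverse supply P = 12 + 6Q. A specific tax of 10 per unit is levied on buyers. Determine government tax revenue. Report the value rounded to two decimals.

27.50

Rewriting demand in inverse form: P = 44 - 2Q.
Without the tax, 44 - 2Q = 12 + 6Q so Q* = 4 and P* = 36.
With the tax, buyers' net willingness to pay falls by 10: (44 - 10) - 2Q = 12 + 6Q, so Q_t = 2.75. Buyers pay P_b = 38.5; sellers receive P_s = P_b - 10 = 28.5.
Revenue is the tax times quantity traded: 10 x 2.75 = 27.5.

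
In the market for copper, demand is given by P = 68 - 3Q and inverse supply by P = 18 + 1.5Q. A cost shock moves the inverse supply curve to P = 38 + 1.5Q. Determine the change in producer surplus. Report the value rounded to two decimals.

Initial equilibrium: Q_0 = 11.1111, P_0 = 34.6667; CS_0 = (1/2)(11.1111)(33.3333) = 185.1852, PS_0 = (1/2)(11.1111)(16.6667) = 92.5926.
New equilibrium: 68 - 3Q = 38 + 1.5Q gives Q_1 = 6.6667, P_1 = 48; CS_1 = 66.6667, PS_1 = 33.3333.
Change in producer surplus = 33.3333 - 92.5926 = -59.2593.

-59.26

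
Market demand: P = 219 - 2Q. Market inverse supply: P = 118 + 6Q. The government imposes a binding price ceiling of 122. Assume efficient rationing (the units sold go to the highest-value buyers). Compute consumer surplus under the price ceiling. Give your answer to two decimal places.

64.22

Without the control, 219 - 2Q = 118 + 6Q so Q* = 12.625 and P* = 193.75.
At the ceiling price 122, quantity supplied is (122 - 118)/6 = 0.6667; supply is the short side, so Q = 0.6667 trades at P = 122.
The demand price at Q = 0.6667 is 217.6667. CS is the trapezoid between demand and 122 over [0, 0.6667]: (1/2)[(219 - 122) + (217.6667 - 122)](0.6667) = 64.2222.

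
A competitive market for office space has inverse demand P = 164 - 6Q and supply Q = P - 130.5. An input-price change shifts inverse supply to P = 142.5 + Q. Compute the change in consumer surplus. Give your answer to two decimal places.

Rewriting supply in inverse form: P = 130.5 + Q.
Initial equilibrium: Q_0 = 4.7857, P_0 = 135.2857; CS_0 = (1/2)(4.7857)(28.7143) = 68.7092, PS_0 = (1/2)(4.7857)(4.7857) = 11.4515.
New equilibrium: 164 - 6Q = 142.5 + Q gives Q_1 = 3.0714, P_1 = 145.5714; CS_1 = 28.301, PS_1 = 4.7168.
Change in consumer surplus = 28.301 - 68.7092 = -40.4082.

-40.41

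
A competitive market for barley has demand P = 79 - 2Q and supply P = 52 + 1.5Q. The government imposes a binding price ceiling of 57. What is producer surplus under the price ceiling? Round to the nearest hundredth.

8.33

Without the control, 79 - 2Q = 52 + 1.5Q so Q* = 7.7143 and P* = 63.5714.
At P = 57, sellers supply (57 - 52)/1.5 = 3.3333 while buyers want more, so the quantity traded is 3.3333 at price 57.
PS is the triangle above supply below 57: (1/2)(3.3333)(57 - 52) = 8.3333.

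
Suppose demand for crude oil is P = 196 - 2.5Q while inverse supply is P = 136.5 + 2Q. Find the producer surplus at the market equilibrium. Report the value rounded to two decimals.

174.83

Set 196 - 2.5Q = 136.5 + 2Q, which gives 59.5 = 4.5Q, so Q* = 13.2222 and P* = 196 - 2.5(13.2222) = 162.9444.
Producer surplus is the triangle above supply below P*: (1/2)(13.2222)(162.9444 - 136.5) = (1/2)(13.2222)(26.4444) = 174.8272.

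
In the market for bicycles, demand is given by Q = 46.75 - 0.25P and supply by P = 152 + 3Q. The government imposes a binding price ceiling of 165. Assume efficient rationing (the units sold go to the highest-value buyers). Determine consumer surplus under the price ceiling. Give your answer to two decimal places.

57.78

Rewriting demand in inverse form: P = 187 - 4Q.
Free-market equilibrium: 187 - 4Q = 152 + 3Q gives Q* = 5, P* = 167.
At P = 165, sellers supply (165 - 152)/3 = 4.3333 while buyers want more, so the quantity traded is 4.3333 at price 165.
The demand price at Q = 4.3333 is 169.6667. CS is the trapezoid between demand and 165 over [0, 4.3333]: (1/2)[(187 - 165) + (169.6667 - 165)](4.3333) = 57.7778.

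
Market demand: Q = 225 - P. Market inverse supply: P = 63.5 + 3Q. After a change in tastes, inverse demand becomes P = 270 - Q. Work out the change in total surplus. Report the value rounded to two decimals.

Rewriting demand in inverse form: P = 225 - Q.
Initial equilibrium: Q_0 = 40.375, P_0 = 184.625; CS_0 = (1/2)(40.375)(40.375) = 815.0703, PS_0 = (1/2)(40.375)(121.125) = 2445.2109.
New equilibrium: 270 - Q = 63.5 + 3Q gives Q_1 = 51.625, P_1 = 218.375; CS_1 = 1332.5703, PS_1 = 3997.7109.
Change in total surplus = (1332.5703 + 3997.7109) - (815.0703 + 2445.2109) = 2070.

2070.00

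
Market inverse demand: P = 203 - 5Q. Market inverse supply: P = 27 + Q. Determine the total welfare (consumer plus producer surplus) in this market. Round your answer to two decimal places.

Setting demand equal to supply, 176 = 6Q, so Q* = 29.3333 and P* = 56.3333.
CS = (1/2)(29.3333)(146.6667) = 2151.1111 and PS = (1/2)(29.3333)(29.3333) = 430.2222, so total surplus = 2581.3333.

2581.33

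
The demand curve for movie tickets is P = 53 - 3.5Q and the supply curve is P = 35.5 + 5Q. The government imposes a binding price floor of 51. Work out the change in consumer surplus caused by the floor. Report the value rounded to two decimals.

Without the control, 53 - 3.5Q = 35.5 + 5Q so Q* = 2.0588 and P* = 45.7941.
At P = 51, buyers demand (53 - 51)/3.5 = 0.5714 while sellers would supply more, so the quantity traded is 0.5714 at price 51.
CS goes from (1/2)(2.0588)(7.2059) = 7.4178 to 0.5714 (computed as (53 - 51)(0.5714) - (1/2)(3.5)(0.5714)^2), a change of -6.8464.

-6.85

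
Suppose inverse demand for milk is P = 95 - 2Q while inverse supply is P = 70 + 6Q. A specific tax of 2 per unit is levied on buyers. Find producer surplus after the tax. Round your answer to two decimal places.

24.80

Pre-tax equilibrium: 95 - 2Q = 70 + 6Q gives Q* = 3.125, P* = 88.75.
A tax on buyers shifts demand down by 2: (95 - 2) - 2Q = 70 + 6Q, so Q_t = 2.875. Buyers pay P_b = 89.25; sellers receive P_s = P_b - 2 = 87.25.
Producer surplus is the triangle above supply below P_s: (1/2)(2.875)(87.25 - 70) = 24.7969.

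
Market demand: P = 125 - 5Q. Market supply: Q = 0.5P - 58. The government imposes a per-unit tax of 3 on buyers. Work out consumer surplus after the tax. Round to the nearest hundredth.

Rewriting supply in inverse form: P = 116 + 2Q.
Pre-tax equilibrium: 125 - 5Q = 116 + 2Q gives Q* = 1.2857, P* = 118.5714.
A tax on buyers shifts demand down by 3: (125 - 3) - 5Q = 116 + 2Q, so Q_t = 0.8571. Buyers pay P_b = 120.7143; sellers receive P_s = P_b - 3 = 117.7143.
CS = (1/2)(Q_t)(125 - P_b) = (1/2)(0.8571)(4.2857) = 1.8367.

1.84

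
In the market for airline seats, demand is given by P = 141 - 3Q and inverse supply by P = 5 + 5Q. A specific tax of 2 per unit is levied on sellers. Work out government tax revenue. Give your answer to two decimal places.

33.50

Pre-tax equilibrium: 141 - 3Q = 5 + 5Q gives Q* = 17, P* = 90.
A tax on sellers shifts supply up by 2: 141 - 3Q = 5 + 5Q + 2, so Q_t = 16.75. Buyers pay P_b = 90.75; sellers receive P_s = P_b - 2 = 88.75.
Tax revenue = t x Q_t = 2 x 16.75 = 33.5.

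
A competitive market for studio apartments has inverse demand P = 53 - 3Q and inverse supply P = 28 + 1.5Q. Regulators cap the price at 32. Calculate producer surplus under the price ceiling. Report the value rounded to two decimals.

5.33

Without the control, 53 - 3Q = 28 + 1.5Q so Q* = 5.5556 and P* = 36.3333.
At P = 32, sellers supply (32 - 28)/1.5 = 2.6667 while buyers want more, so the quantity traded is 2.6667 at price 32.
PS is the triangle above supply below 32: (1/2)(2.6667)(32 - 28) = 5.3333.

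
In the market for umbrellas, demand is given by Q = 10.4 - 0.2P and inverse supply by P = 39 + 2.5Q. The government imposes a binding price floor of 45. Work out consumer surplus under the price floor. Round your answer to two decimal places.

4.90

Rewriting demand in inverse form: P = 52 - 5Q.
Without the control, 52 - 5Q = 39 + 2.5Q so Q* = 1.7333 and P* = 43.3333.
At the floor price 45, quantity demanded is (52 - 45)/5 = 1.4; demand is the short side, so Q = 1.4 trades at P = 45.
CS is the triangle under demand above 45: (1/2)(1.4)(52 - 45) = 4.9.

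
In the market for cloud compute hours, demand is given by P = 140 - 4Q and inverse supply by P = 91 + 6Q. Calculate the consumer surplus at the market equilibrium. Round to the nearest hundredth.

Set 140 - 4Q = 91 + 6Q, which gives 49 = 10Q, so Q* = 4.9 and P* = 140 - 4(4.9) = 120.4.
Consumer surplus is the triangle under demand above P*: (1/2)(4.9)(140 - 120.4) = (1/2)(4.9)(19.6) = 48.02.

48.02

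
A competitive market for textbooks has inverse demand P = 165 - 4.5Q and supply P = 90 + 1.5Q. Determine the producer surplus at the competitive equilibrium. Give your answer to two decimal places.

117.19

Equilibrium: 165 - 4.5Q = 90 + 1.5Q, so Q* = 12.5 and P* = 108.75.
PS is the area between P* and the supply curve from 0 to Q*: (1/2)(12.5)(18.75) = 117.1875.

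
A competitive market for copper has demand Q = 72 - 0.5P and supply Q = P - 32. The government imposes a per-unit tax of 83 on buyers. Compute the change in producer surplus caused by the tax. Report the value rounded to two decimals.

-650.17

Rewriting demand in inverse form: P = 144 - 2Q.
Rewriting supply in inverse form: P = 32 + Q.
Without the tax, 144 - 2Q = 32 + Q so Q* = 37.3333 and P* = 69.3333.
With the tax, buyers' net willingness to pay falls by 83: (144 - 83) - 2Q = 32 + Q, so Q_t = 9.6667. Buyers pay P_b = 124.6667; sellers receive P_s = P_b - 83 = 41.6667.
PS falls from (1/2)(37.3333)(37.3333) = 696.8889 to (1/2)(9.6667)(9.6667) = 46.7222, a change of -650.1667.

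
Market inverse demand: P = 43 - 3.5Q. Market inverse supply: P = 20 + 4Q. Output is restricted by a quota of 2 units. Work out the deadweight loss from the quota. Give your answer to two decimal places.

4.27

Without the quota, 43 - 3.5Q = 20 + 4Q gives Q* = 3.0667.
At Q = 2 the demand price is 43 - 3.5(2) = 36 and the supply price is 20 + 4(2) = 28.
Deadweight loss is the triangle between the curves from 2 to 3.0667: (1/2)(36 - 28)(3.0667 - 2) = 4.2667.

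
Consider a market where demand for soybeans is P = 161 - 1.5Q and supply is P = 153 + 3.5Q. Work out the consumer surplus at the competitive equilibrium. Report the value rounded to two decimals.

1.92

Equilibrium: 161 - 1.5Q = 153 + 3.5Q, so Q* = 1.6 and P* = 158.6.
The demand choke price is 161, so CS = (1/2)(Q*)(161 - P*) = (1/2)(1.6)(2.4) = 1.92.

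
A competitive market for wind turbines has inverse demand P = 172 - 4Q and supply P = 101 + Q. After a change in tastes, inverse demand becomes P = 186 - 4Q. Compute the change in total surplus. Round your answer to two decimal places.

218.40

Initial equilibrium: Q_0 = 14.2, P_0 = 115.2; CS_0 = (1/2)(14.2)(56.8) = 403.28, PS_0 = (1/2)(14.2)(14.2) = 100.82.
New equilibrium: 186 - 4Q = 101 + Q gives Q_1 = 17, P_1 = 118; CS_1 = 578, PS_1 = 144.5.
Change in total surplus = (578 + 144.5) - (403.28 + 100.82) = 218.4.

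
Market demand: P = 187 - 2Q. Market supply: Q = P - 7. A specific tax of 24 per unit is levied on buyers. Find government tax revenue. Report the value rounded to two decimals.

1248.00

Rewriting supply in inverse form: P = 7 + Q.
Pre-tax equilibrium: 187 - 2Q = 7 + Q gives Q* = 60, P* = 67.
A tax on buyers shifts demand down by 24: (187 - 24) - 2Q = 7 + Q, so Q_t = 52. Buyers pay P_b = 83; sellers receive P_s = P_b - 24 = 59.
Tax revenue = t x Q_t = 24 x 52 = 1248.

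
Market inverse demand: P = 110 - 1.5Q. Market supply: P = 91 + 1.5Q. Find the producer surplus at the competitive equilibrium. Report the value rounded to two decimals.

Equilibrium: 110 - 1.5Q = 91 + 1.5Q, so Q* = 6.3333 and P* = 100.5.
The supply curve's price intercept is 91, so PS = (1/2)(Q*)(P* - 91) = (1/2)(6.3333)(9.5) = 30.0833.

30.08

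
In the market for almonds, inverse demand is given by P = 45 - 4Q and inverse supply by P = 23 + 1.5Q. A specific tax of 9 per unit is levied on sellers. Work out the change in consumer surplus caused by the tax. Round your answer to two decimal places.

-20.83

Without the tax, 45 - 4Q = 23 + 1.5Q so Q* = 4 and P* = 29.
A tax on sellers shifts supply up by 9: 45 - 4Q = 23 + 1.5Q + 9, so Q_t = 2.3636. Buyers pay P_b = 35.5455; sellers receive P_s = P_b - 9 = 26.5455.
CS falls from (1/2)(4)(16) = 32 to (1/2)(2.3636)(9.4545) = 11.1736, a change of -20.8264.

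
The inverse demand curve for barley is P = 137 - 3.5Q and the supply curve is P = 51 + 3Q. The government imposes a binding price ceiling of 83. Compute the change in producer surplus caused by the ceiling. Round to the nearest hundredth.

Without the control, 137 - 3.5Q = 51 + 3Q so Q* = 13.2308 and P* = 90.6923.
At the ceiling price 83, quantity supplied is (83 - 51)/3 = 10.6667; supply is the short side, so Q = 10.6667 trades at P = 83.
PS goes from (1/2)(13.2308)(39.6923) = 262.5799 to 170.6667 (computed as (83 - 51)(10.6667) - (1/2)(3)(10.6667)^2), a change of -91.9132.

-91.91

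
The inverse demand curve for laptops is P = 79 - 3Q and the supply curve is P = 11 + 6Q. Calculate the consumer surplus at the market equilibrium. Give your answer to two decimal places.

Set 79 - 3Q = 11 + 6Q, which gives 68 = 9Q, so Q* = 7.5556 and P* = 79 - 3(7.5556) = 56.3333.
The demand choke price is 79, so CS = (1/2)(Q*)(79 - P*) = (1/2)(7.5556)(22.6667) = 85.6296.

85.63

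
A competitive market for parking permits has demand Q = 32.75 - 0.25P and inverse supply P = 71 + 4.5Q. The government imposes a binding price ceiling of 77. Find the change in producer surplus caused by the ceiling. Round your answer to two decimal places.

-108.11

Rewriting demand in inverse form: P = 131 - 4Q.
Without the control, 131 - 4Q = 71 + 4.5Q so Q* = 7.0588 and P* = 102.7647.
At P = 77, sellers supply (77 - 71)/4.5 = 1.3333 while buyers want more, so the quantity traded is 1.3333 at price 77.
PS goes from (1/2)(7.0588)(31.7647) = 112.1107 to 4 (computed as (77 - 71)(1.3333) - (1/2)(4.5)(1.3333)^2), a change of -108.1107.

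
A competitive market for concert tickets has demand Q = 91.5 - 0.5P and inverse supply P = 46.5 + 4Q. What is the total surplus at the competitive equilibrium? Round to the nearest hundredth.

Rewriting demand in inverse form: P = 183 - 2Q.
Setting demand equal to supply, 136.5 = 6Q, so Q* = 22.75 and P* = 137.5.
Total surplus is the full triangle between the curves from 0 to Q*: (1/2)(22.75)(183 - 46.5) = 1552.6875.

1552.69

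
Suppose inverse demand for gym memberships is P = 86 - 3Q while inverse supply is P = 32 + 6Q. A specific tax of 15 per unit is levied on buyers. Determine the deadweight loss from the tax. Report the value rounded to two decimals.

12.50

Without the tax, 86 - 3Q = 32 + 6Q so Q* = 6 and P* = 68.
A tax on buyers shifts demand down by 15: (86 - 15) - 3Q = 32 + 6Q, so Q_t = 4.3333. Buyers pay P_b = 73; sellers receive P_s = P_b - 15 = 58.
Deadweight loss is the triangle between the curves from Q_t to Q*: (1/2)(6 - 4.3333)(15) = 12.5.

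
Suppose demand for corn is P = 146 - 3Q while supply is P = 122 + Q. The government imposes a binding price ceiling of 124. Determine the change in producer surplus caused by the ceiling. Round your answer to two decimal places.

Without the control, 146 - 3Q = 122 + Q so Q* = 6 and P* = 128.
At the ceiling price 124, quantity supplied is (124 - 122)/1 = 2; supply is the short side, so Q = 2 trades at P = 124.
PS goes from (1/2)(6)(6) = 18 to 2 (computed as (124 - 122)(2) - (1/2)(1)(2)^2), a change of -16.

-16.00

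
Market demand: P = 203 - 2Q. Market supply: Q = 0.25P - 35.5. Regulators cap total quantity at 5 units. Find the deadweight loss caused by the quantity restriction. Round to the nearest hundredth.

80.08

Rewriting supply in inverse form: P = 142 + 4Q.
Without the quota, 203 - 2Q = 142 + 4Q gives Q* = 10.1667.
At Q = 5 the demand price is 203 - 2(5) = 193 and the supply price is 142 + 4(5) = 162.
DWL = (1/2)(gap between curves at 5) x (Q* - 5) = (1/2)(31)(5.1667) = 80.0833.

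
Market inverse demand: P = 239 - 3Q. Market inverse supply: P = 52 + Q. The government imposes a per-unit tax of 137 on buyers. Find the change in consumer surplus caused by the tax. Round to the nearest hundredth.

Pre-tax equilibrium: 239 - 3Q = 52 + Q gives Q* = 46.75, P* = 98.75.
A tax on buyers shifts demand down by 137: (239 - 137) - 3Q = 52 + Q, so Q_t = 12.5. Buyers pay P_b = 201.5; sellers receive P_s = P_b - 137 = 64.5.
Consumers lose the trapezoid between P* and P_b out to Q_t plus the triangle from Q_t to Q*: change in CS = 234.375 - 3278.3438 = -3043.9688.

-3043.97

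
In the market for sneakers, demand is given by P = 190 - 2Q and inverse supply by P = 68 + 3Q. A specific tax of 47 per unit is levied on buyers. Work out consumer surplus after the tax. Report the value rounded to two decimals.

Pre-tax equilibrium: 190 - 2Q = 68 + 3Q gives Q* = 24.4, P* = 141.2.
With the tax, buyers' net willingness to pay falls by 47: (190 - 47) - 2Q = 68 + 3Q, so Q_t = 15. Buyers pay P_b = 160; sellers receive P_s = P_b - 47 = 113.
CS = (1/2)(Q_t)(190 - P_b) = (1/2)(15)(30) = 225.

225.00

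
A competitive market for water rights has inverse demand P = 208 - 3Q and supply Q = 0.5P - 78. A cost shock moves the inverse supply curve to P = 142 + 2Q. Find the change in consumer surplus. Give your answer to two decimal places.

Rewriting supply in inverse form: P = 156 + 2Q.
Initial equilibrium: Q_0 = 10.4, P_0 = 176.8; CS_0 = (1/2)(10.4)(31.2) = 162.24, PS_0 = (1/2)(10.4)(20.8) = 108.16.
New equilibrium: 208 - 3Q = 142 + 2Q gives Q_1 = 13.2, P_1 = 168.4; CS_1 = 261.36, PS_1 = 174.24.
Change in consumer surplus = 261.36 - 162.24 = 99.12.

99.12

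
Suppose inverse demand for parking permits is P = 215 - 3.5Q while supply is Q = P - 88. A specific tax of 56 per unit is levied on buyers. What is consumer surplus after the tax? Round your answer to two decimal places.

Rewriting supply in inverse form: P = 88 + Q.
Without the tax, 215 - 3.5Q = 88 + Q so Q* = 28.2222 and P* = 116.2222.
A tax on buyers shifts demand down by 56: (215 - 56) - 3.5Q = 88 + Q, so Q_t = 15.7778. Buyers pay P_b = 159.7778; sellers receive P_s = P_b - 56 = 103.7778.
Consumer surplus is the triangle under demand above P_b: (1/2)(15.7778)(215 - 159.7778) = 435.642.

435.64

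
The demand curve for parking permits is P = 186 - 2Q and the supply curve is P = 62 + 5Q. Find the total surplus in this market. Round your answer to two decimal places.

1098.29

Setting demand equal to supply, 124 = 7Q, so Q* = 17.7143 and P* = 150.5714.
CS = (1/2)(17.7143)(35.4286) = 313.7959 and PS = (1/2)(17.7143)(88.5714) = 784.4898, so total surplus = 1098.2857.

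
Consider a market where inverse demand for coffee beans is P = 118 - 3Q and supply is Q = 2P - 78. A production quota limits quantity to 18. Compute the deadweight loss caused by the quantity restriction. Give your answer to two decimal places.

Rewriting supply in inverse form: P = 39 + 0.5Q.
Without the quota, 118 - 3Q = 39 + 0.5Q gives Q* = 22.5714.
At Q = 18 the demand price is 118 - 3(18) = 64 and the supply price is 39 + 0.5(18) = 48.
DWL = (1/2)(gap between curves at 18) x (Q* - 18) = (1/2)(16)(4.5714) = 36.5714.

36.57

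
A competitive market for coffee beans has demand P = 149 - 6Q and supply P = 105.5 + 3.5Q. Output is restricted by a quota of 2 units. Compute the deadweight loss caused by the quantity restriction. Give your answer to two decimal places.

31.59

Unrestricted equilibrium: Q* = (149 - 105.5)/(6 + 3.5) = 4.5789.
At Q = 2 the demand price is 149 - 6(2) = 137 and the supply price is 105.5 + 3.5(2) = 112.5.
DWL = (1/2)(gap between curves at 2) x (Q* - 2) = (1/2)(24.5)(2.5789) = 31.5921.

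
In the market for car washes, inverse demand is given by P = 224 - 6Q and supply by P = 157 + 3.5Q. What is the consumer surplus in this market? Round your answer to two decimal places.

Setting demand equal to supply, 67 = 9.5Q, so Q* = 7.0526 and P* = 181.6842.
Consumer surplus is the triangle under demand above P*: (1/2)(7.0526)(224 - 181.6842) = (1/2)(7.0526)(42.3158) = 149.2188.

149.22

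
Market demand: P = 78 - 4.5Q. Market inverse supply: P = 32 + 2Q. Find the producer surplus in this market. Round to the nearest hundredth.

50.08

Equilibrium: 78 - 4.5Q = 32 + 2Q, so Q* = 7.0769 and P* = 46.1538.
PS is the area between P* and the supply curve from 0 to Q*: (1/2)(7.0769)(14.1538) = 50.0828.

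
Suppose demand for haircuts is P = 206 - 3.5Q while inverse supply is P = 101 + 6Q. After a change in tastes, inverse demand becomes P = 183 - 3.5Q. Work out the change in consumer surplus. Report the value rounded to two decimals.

Initial equilibrium: Q_0 = 11.0526, P_0 = 167.3158; CS_0 = (1/2)(11.0526)(38.6842) = 213.7812, PS_0 = (1/2)(11.0526)(66.3158) = 366.482.
New equilibrium: 183 - 3.5Q = 101 + 6Q gives Q_1 = 8.6316, P_1 = 152.7895; CS_1 = 130.3823, PS_1 = 223.5125.
Change in consumer surplus = 130.3823 - 213.7812 = -83.3989.

-83.40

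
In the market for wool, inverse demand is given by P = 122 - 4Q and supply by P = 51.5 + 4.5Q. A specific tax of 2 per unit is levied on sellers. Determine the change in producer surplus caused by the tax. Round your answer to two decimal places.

Without the tax, 122 - 4Q = 51.5 + 4.5Q so Q* = 8.2941 and P* = 88.8235.
With the tax, sellers need 2 more per unit: 122 - 4Q = 51.5 + 4.5Q + 2, so Q_t = 8.0588. Buyers pay P_b = 89.7647; sellers receive P_s = P_b - 2 = 87.7647.
PS falls from (1/2)(8.2941)(37.3235) = 154.7829 to (1/2)(8.0588)(36.2647) = 146.1254, a change of -8.6574.

-8.66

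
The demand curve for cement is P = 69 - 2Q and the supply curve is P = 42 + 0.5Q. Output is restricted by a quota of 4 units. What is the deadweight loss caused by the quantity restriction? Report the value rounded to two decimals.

57.80

Unrestricted equilibrium: Q* = (69 - 42)/(2 + 0.5) = 10.8.
At Q = 4 the demand price is 69 - 2(4) = 61 and the supply price is 42 + 0.5(4) = 44.
DWL = (1/2)(gap between curves at 4) x (Q* - 4) = (1/2)(17)(6.8) = 57.8.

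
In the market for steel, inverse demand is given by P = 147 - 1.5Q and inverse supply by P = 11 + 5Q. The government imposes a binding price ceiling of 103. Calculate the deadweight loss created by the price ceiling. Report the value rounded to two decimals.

20.69

Without the control, 147 - 1.5Q = 11 + 5Q so Q* = 20.9231 and P* = 115.6154.
At P = 103, sellers supply (103 - 11)/5 = 18.4 while buyers want more, so the quantity traded is 18.4 at price 103.
At Q = 18.4 the demand price is 119.4 and the supply price is 103. Deadweight loss is the triangle between the curves from 18.4 to 20.9231: (1/2)(119.4 - 103)(20.9231 - 18.4) = 20.6892.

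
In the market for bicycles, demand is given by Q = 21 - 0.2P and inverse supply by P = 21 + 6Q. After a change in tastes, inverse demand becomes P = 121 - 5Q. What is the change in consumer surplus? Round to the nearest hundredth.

60.83

Rewriting demand in inverse form: P = 105 - 5Q.
Initial equilibrium: Q_0 = 7.6364, P_0 = 66.8182; CS_0 = (1/2)(7.6364)(38.1818) = 145.7851, PS_0 = (1/2)(7.6364)(45.8182) = 174.9421.
New equilibrium: 121 - 5Q = 21 + 6Q gives Q_1 = 9.0909, P_1 = 75.5455; CS_1 = 206.6116, PS_1 = 247.9339.
Change in consumer surplus = 206.6116 - 145.7851 = 60.8264.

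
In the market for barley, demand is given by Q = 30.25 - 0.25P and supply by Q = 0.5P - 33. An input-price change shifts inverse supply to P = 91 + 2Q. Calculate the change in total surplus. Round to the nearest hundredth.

-177.08

Rewriting demand in inverse form: P = 121 - 4Q.
Rewriting supply in inverse form: P = 66 + 2Q.
Initial equilibrium: Q_0 = 9.1667, P_0 = 84.3333; CS_0 = (1/2)(9.1667)(36.6667) = 168.0556, PS_0 = (1/2)(9.1667)(18.3333) = 84.0278.
New equilibrium: 121 - 4Q = 91 + 2Q gives Q_1 = 5, P_1 = 101; CS_1 = 50, PS_1 = 25.
Change in total surplus = (50 + 25) - (168.0556 + 84.0278) = -177.0833.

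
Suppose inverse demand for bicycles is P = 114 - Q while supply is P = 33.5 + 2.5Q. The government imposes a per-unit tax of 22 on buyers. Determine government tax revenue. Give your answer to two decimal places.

Without the tax, 114 - Q = 33.5 + 2.5Q so Q* = 23 and P* = 91.
A tax on buyers shifts demand down by 22: (114 - 22) - Q = 33.5 + 2.5Q, so Q_t = 16.7143. Buyers pay P_b = 97.2857; sellers receive P_s = P_b - 22 = 75.2857.
Tax revenue = t x Q_t = 22 x 16.7143 = 367.7143.

367.71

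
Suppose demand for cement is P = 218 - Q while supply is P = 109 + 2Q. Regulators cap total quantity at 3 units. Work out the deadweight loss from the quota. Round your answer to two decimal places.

1666.67

Unrestricted equilibrium: Q* = (218 - 109)/(1 + 2) = 36.3333.
At Q = 3 the demand price is 218 - (3) = 215 and the supply price is 109 + 2(3) = 115.
DWL = (1/2)(gap between curves at 3) x (Q* - 3) = (1/2)(100)(33.3333) = 1666.6667.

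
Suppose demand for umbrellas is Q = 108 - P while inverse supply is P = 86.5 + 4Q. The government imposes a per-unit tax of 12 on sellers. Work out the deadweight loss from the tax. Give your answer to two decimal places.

14.40

Rewriting demand in inverse form: P = 108 - Q.
Pre-tax equilibrium: 108 - Q = 86.5 + 4Q gives Q* = 4.3, P* = 103.7.
A tax on sellers shifts supply up by 12: 108 - Q = 86.5 + 4Q + 12, so Q_t = 1.9. Buyers pay P_b = 106.1; sellers receive P_s = P_b - 12 = 94.1.
Deadweight loss is the triangle between the curves from Q_t to Q*: (1/2)(4.3 - 1.9)(12) = 14.4.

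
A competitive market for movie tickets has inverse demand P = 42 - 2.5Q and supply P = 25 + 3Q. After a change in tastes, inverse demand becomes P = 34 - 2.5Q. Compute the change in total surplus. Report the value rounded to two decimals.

Initial equilibrium: Q_0 = 3.0909, P_0 = 34.2727; CS_0 = (1/2)(3.0909)(7.7273) = 11.9421, PS_0 = (1/2)(3.0909)(9.2727) = 14.3306.
New equilibrium: 34 - 2.5Q = 25 + 3Q gives Q_1 = 1.6364, P_1 = 29.9091; CS_1 = 3.3471, PS_1 = 4.0165.
Change in total surplus = (3.3471 + 4.0165) - (11.9421 + 14.3306) = -18.9091.

-18.91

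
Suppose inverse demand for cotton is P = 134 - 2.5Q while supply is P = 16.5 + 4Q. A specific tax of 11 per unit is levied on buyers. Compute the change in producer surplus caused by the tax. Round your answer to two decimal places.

-116.64

Pre-tax equilibrium: 134 - 2.5Q = 16.5 + 4Q gives Q* = 18.0769, P* = 88.8077.
A tax on buyers shifts demand down by 11: (134 - 11) - 2.5Q = 16.5 + 4Q, so Q_t = 16.3846. Buyers pay P_b = 93.0385; sellers receive P_s = P_b - 11 = 82.0385.
Producers lose the trapezoid between P_s and P* out to Q_t plus the triangle from Q_t to Q*: change in PS = 536.9112 - 653.5503 = -116.6391.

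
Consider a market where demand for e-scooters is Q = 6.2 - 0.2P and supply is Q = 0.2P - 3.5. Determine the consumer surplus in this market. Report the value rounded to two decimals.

4.56

Rewriting demand in inverse form: P = 31 - 5Q.
Rewriting supply in inverse form: P = 17.5 + 5Q.
Equilibrium: 31 - 5Q = 17.5 + 5Q, so Q* = 1.35 and P* = 24.25.
Consumer surplus is the triangle under demand above P*: (1/2)(1.35)(31 - 24.25) = (1/2)(1.35)(6.75) = 4.5563.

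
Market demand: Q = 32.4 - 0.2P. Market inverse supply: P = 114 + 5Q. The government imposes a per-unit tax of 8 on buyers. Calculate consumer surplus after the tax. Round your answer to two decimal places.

40.00

Rewriting demand in inverse form: P = 162 - 5Q.
Pre-tax equilibrium: 162 - 5Q = 114 + 5Q gives Q* = 4.8, P* = 138.
A tax on buyers shifts demand down by 8: (162 - 8) - 5Q = 114 + 5Q, so Q_t = 4. Buyers pay P_b = 142; sellers receive P_s = P_b - 8 = 134.
CS = (1/2)(Q_t)(162 - P_b) = (1/2)(4)(20) = 40.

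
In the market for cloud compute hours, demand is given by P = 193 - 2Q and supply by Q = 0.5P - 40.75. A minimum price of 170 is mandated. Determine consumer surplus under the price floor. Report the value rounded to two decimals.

Rewriting supply in inverse form: P = 81.5 + 2Q.
Free-market equilibrium: 193 - 2Q = 81.5 + 2Q gives Q* = 27.875, P* = 137.25.
At the floor price 170, quantity demanded is (193 - 170)/2 = 11.5; demand is the short side, so Q = 11.5 trades at P = 170.
CS is the triangle under demand above 170: (1/2)(11.5)(193 - 170) = 132.25.

132.25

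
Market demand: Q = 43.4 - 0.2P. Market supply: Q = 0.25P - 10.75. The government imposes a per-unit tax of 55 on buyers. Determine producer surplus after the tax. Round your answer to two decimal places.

Rewriting demand in inverse form: P = 217 - 5Q.
Rewriting supply in inverse form: P = 43 + 4Q.
Pre-tax equilibrium: 217 - 5Q = 43 + 4Q gives Q* = 19.3333, P* = 120.3333.
A tax on buyers shifts demand down by 55: (217 - 55) - 5Q = 43 + 4Q, so Q_t = 13.2222. Buyers pay P_b = 150.8889; sellers receive P_s = P_b - 55 = 95.8889.
Producer surplus is the triangle above supply below P_s: (1/2)(13.2222)(95.8889 - 43) = 349.6543.

349.65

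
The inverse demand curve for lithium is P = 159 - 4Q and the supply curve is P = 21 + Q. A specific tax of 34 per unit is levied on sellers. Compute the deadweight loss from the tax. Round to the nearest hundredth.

Pre-tax equilibrium: 159 - 4Q = 21 + Q gives Q* = 27.6, P* = 48.6.
A tax on sellers shifts supply up by 34: 159 - 4Q = 21 + Q + 34, so Q_t = 20.8. Buyers pay P_b = 75.8; sellers receive P_s = P_b - 34 = 41.8.
The welfare triangle lost has base Q* - Q_t = 6.8 and height t = 34, so DWL = (1/2)(6.8)(34) = 115.6.

115.60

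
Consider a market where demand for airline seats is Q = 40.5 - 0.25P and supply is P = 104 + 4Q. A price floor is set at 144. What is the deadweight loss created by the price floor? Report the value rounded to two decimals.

30.25

Rewriting demand in inverse form: P = 162 - 4Q.
Free-market equilibrium: 162 - 4Q = 104 + 4Q gives Q* = 7.25, P* = 133.
At P = 144, buyers demand (162 - 144)/4 = 4.5 while sellers would supply more, so the quantity traded is 4.5 at price 144.
At Q = 4.5 the demand price is 144 and the supply price is 122. Deadweight loss is the triangle between the curves from 4.5 to 7.25: (1/2)(144 - 122)(7.25 - 4.5) = 30.25.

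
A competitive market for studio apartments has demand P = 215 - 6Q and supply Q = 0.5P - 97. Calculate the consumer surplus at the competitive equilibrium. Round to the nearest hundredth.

Rewriting supply in inverse form: P = 194 + 2Q.
Set 215 - 6Q = 194 + 2Q, which gives 21 = 8Q, so Q* = 2.625 and P* = 215 - 6(2.625) = 199.25.
The demand choke price is 215, so CS = (1/2)(Q*)(215 - P*) = (1/2)(2.625)(15.75) = 20.6719.

20.67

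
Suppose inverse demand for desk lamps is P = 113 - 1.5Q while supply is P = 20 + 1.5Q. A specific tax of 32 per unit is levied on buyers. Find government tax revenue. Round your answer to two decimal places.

650.67

Pre-tax equilibrium: 113 - 1.5Q = 20 + 1.5Q gives Q* = 31, P* = 66.5.
With the tax, buyers' net willingness to pay falls by 32: (113 - 32) - 1.5Q = 20 + 1.5Q, so Q_t = 20.3333. Buyers pay P_b = 82.5; sellers receive P_s = P_b - 32 = 50.5.
Tax revenue = t x Q_t = 32 x 20.3333 = 650.6667.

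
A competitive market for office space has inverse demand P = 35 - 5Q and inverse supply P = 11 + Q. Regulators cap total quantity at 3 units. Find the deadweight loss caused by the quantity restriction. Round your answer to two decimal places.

3.00

Unrestricted equilibrium: Q* = (35 - 11)/(5 + 1) = 4.
At Q = 3 the demand price is 35 - 5(3) = 20 and the supply price is 11 + (3) = 14.
Deadweight loss is the triangle between the curves from 3 to 4: (1/2)(20 - 14)(4 - 3) = 3.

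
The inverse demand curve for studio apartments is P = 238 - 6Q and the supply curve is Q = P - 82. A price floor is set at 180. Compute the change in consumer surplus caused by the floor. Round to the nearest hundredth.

Rewriting supply in inverse form: P = 82 + Q.
Without the control, 238 - 6Q = 82 + Q so Q* = 22.2857 and P* = 104.2857.
At the floor price 180, quantity demanded is (238 - 180)/6 = 9.6667; demand is the short side, so Q = 9.6667 trades at P = 180.
CS goes from (1/2)(22.2857)(133.7143) = 1489.9592 to 280.3333 (computed as (238 - 180)(9.6667) - (1/2)(6)(9.6667)^2), a change of -1209.6259.

-1209.63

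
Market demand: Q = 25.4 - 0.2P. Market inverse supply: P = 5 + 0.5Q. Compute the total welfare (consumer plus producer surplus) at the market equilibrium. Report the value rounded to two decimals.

Rewriting demand in inverse form: P = 127 - 5Q.
Setting demand equal to supply, 122 = 5.5Q, so Q* = 22.1818 and P* = 16.0909.
CS = (1/2)(22.1818)(110.9091) = 1230.0826 and PS = (1/2)(22.1818)(11.0909) = 123.0083, so total surplus = 1353.0909.

1353.09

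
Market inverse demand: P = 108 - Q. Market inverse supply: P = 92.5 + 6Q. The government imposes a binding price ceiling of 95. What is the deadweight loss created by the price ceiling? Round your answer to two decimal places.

11.31

Without the control, 108 - Q = 92.5 + 6Q so Q* = 2.2143 and P* = 105.7857.
At P = 95, sellers supply (95 - 92.5)/6 = 0.4167 while buyers want more, so the quantity traded is 0.4167 at price 95.
The lost-trades triangle has base Q* - 0.4167 = 1.7976 and height equal to the gap between the curves at Q = 0.4167, which is 107.5833 - 95 = 12.5833. DWL = (1/2)(1.7976)(12.5833) = 11.31.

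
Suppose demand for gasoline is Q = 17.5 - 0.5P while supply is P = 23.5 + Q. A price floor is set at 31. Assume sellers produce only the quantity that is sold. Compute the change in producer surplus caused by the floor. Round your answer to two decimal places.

Rewriting demand in inverse form: P = 35 - 2Q.
Free-market equilibrium: 35 - 2Q = 23.5 + Q gives Q* = 3.8333, P* = 27.3333.
At the floor price 31, quantity demanded is (35 - 31)/2 = 2; demand is the short side, so Q = 2 trades at P = 31.
PS goes from (1/2)(3.8333)(3.8333) = 7.3472 to 13 (computed as (31 - 23.5)(2) - (1/2)(1)(2)^2), a change of 5.6528.

5.65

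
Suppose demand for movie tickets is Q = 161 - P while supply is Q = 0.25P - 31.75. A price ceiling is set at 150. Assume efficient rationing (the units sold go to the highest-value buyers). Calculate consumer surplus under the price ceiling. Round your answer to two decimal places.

46.72

Rewriting demand in inverse form: P = 161 - Q.
Rewriting supply in inverse form: P = 127 + 4Q.
Free-market equilibrium: 161 - Q = 127 + 4Q gives Q* = 6.8, P* = 154.2.
At P = 150, sellers supply (150 - 127)/4 = 5.75 while buyers want more, so the quantity traded is 5.75 at price 150.
The demand price at Q = 5.75 is 155.25. CS is the trapezoid between demand and 150 over [0, 5.75]: (1/2)[(161 - 150) + (155.25 - 150)](5.75) = 46.7188.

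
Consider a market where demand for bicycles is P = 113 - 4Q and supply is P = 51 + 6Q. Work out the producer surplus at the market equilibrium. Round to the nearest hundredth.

115.32

Set 113 - 4Q = 51 + 6Q, which gives 62 = 10Q, so Q* = 6.2 and P* = 113 - 4(6.2) = 88.2.
Producer surplus is the triangle above supply below P*: (1/2)(6.2)(88.2 - 51) = (1/2)(6.2)(37.2) = 115.32.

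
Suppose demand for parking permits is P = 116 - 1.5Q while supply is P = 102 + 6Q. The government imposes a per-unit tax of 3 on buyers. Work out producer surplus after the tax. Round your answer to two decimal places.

6.45

Without the tax, 116 - 1.5Q = 102 + 6Q so Q* = 1.8667 and P* = 113.2.
With the tax, buyers' net willingness to pay falls by 3: (116 - 3) - 1.5Q = 102 + 6Q, so Q_t = 1.4667. Buyers pay P_b = 113.8; sellers receive P_s = P_b - 3 = 110.8.
PS = (1/2)(Q_t)(P_s - 102) = (1/2)(1.4667)(8.8) = 6.4533.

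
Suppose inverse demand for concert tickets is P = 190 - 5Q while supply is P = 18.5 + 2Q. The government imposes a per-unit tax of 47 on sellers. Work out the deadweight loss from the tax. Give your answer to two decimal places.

157.79

Without the tax, 190 - 5Q = 18.5 + 2Q so Q* = 24.5 and P* = 67.5.
With the tax, sellers need 47 more per unit: 190 - 5Q = 18.5 + 2Q + 47, so Q_t = 17.7857. Buyers pay P_b = 101.0714; sellers receive P_s = P_b - 47 = 54.0714.
The welfare triangle lost has base Q* - Q_t = 6.7143 and height t = 47, so DWL = (1/2)(6.7143)(47) = 157.7857.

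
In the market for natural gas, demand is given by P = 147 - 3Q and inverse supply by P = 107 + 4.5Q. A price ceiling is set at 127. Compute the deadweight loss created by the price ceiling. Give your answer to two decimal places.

Free-market equilibrium: 147 - 3Q = 107 + 4.5Q gives Q* = 5.3333, P* = 131.
At the ceiling price 127, quantity supplied is (127 - 107)/4.5 = 4.4444; supply is the short side, so Q = 4.4444 trades at P = 127.
At Q = 4.4444 the demand price is 133.6667 and the supply price is 127. Deadweight loss is the triangle between the curves from 4.4444 to 5.3333: (1/2)(133.6667 - 127)(5.3333 - 4.4444) = 2.963.

2.96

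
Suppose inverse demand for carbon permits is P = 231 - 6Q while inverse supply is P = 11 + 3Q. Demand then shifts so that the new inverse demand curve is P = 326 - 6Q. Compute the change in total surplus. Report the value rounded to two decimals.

2823.61

Initial equilibrium: Q_0 = 24.4444, P_0 = 84.3333; CS_0 = (1/2)(24.4444)(146.6667) = 1792.5926, PS_0 = (1/2)(24.4444)(73.3333) = 896.2963.
New equilibrium: 326 - 6Q = 11 + 3Q gives Q_1 = 35, P_1 = 116; CS_1 = 3675, PS_1 = 1837.5.
Change in total surplus = (3675 + 1837.5) - (1792.5926 + 896.2963) = 2823.6111.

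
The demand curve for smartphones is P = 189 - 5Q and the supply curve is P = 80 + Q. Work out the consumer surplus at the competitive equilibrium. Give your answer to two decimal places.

Set 189 - 5Q = 80 + Q, which gives 109 = 6Q, so Q* = 18.1667 and P* = 189 - 5(18.1667) = 98.1667.
Consumer surplus is the triangle under demand above P*: (1/2)(18.1667)(189 - 98.1667) = (1/2)(18.1667)(90.8333) = 825.0694.

825.07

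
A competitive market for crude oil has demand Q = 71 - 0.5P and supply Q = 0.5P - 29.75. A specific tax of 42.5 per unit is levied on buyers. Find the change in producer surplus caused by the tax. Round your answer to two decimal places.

-325.39

Rewriting demand in inverse form: P = 142 - 2Q.
Rewriting supply in inverse form: P = 59.5 + 2Q.
Pre-tax equilibrium: 142 - 2Q = 59.5 + 2Q gives Q* = 20.625, P* = 100.75.
A tax on buyers shifts demand down by 42.5: (142 - 42.5) - 2Q = 59.5 + 2Q, so Q_t = 10. Buyers pay P_b = 122; sellers receive P_s = P_b - 42.5 = 79.5.
PS falls from (1/2)(20.625)(41.25) = 425.3906 to (1/2)(10)(20) = 100, a change of -325.3906.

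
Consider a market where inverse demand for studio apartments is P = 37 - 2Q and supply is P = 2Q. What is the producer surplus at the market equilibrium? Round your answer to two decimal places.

85.56

Set 37 - 2Q = 2Q, which gives 37 = 4Q, so Q* = 9.25 and P* = 37 - 2(9.25) = 18.5.
PS is the area between P* and the supply curve from 0 to Q*: (1/2)(9.25)(18.5) = 85.5625.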